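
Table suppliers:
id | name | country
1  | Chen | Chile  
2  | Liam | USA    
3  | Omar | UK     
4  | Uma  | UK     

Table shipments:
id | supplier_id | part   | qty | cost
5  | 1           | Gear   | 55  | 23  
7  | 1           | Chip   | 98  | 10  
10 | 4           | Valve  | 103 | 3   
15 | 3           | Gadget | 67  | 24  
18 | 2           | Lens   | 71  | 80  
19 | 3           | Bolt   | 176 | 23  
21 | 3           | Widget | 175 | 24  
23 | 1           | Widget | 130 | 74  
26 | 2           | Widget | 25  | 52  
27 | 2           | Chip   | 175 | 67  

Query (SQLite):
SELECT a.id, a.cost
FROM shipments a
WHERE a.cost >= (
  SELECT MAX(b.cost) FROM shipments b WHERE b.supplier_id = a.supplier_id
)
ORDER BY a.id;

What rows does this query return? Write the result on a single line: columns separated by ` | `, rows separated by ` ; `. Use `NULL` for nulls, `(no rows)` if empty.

For each shipments row a, compute MAX(cost) over rows sharing a.supplier_id.
Keep row a if a.cost >= that per-group MAX.
  supplier_id=1: MAX(cost) = 74
  supplier_id=2: MAX(cost) = 80
  supplier_id=3: MAX(cost) = 24
  supplier_id=4: MAX(cost) = 3

10 | 3 ; 15 | 24 ; 18 | 80 ; 21 | 24 ; 23 | 74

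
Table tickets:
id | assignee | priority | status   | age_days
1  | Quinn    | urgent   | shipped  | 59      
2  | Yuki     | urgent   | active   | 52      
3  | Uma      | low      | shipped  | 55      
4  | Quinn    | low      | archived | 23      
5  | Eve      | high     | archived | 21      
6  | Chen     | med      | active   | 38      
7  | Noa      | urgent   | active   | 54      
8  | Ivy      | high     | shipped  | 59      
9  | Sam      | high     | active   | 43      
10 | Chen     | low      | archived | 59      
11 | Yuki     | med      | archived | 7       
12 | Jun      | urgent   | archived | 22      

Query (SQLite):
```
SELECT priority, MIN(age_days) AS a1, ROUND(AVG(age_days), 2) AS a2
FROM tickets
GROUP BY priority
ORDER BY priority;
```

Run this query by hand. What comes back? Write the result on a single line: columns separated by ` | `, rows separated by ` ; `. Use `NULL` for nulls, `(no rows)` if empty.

high | 21 | 41 ; low | 23 | 45.67 ; med | 7 | 22.5 ; urgent | 22 | 46.75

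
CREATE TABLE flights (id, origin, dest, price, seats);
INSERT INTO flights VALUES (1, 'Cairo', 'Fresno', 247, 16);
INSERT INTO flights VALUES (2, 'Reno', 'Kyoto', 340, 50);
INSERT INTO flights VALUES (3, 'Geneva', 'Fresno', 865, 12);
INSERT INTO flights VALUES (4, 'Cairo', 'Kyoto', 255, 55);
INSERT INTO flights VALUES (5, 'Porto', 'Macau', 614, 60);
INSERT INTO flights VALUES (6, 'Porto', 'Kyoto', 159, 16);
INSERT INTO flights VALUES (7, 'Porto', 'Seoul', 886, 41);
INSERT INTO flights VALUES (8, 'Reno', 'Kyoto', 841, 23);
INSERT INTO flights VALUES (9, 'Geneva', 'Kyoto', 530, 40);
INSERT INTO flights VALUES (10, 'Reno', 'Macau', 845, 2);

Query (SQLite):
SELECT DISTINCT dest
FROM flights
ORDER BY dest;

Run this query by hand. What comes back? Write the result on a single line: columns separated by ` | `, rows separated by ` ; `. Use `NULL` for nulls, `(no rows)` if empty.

Collect distinct dest values from flights.

Fresno ; Kyoto ; Macau ; Seoul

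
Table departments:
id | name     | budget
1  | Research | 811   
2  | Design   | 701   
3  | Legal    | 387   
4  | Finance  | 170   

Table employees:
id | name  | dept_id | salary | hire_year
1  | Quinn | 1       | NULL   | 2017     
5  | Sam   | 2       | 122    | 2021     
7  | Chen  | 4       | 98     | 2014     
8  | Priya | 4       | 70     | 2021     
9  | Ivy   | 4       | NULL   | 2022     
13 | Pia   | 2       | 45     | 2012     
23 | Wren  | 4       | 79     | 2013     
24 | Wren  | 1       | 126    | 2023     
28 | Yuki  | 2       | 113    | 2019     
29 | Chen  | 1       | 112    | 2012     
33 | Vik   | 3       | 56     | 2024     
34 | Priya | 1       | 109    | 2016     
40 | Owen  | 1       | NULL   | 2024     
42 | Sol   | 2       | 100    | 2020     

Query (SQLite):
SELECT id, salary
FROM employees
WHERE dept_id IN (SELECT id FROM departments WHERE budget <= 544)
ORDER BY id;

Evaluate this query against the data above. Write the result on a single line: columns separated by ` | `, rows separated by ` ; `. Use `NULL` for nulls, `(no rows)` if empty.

7 | 98 ; 8 | 70 ; 9 | NULL ; 23 | 79 ; 33 | 56

Inner query: departments.id where budget <= 544.
Outer: keep employees rows whose dept_id is in that set.
Inner query → {3, 4}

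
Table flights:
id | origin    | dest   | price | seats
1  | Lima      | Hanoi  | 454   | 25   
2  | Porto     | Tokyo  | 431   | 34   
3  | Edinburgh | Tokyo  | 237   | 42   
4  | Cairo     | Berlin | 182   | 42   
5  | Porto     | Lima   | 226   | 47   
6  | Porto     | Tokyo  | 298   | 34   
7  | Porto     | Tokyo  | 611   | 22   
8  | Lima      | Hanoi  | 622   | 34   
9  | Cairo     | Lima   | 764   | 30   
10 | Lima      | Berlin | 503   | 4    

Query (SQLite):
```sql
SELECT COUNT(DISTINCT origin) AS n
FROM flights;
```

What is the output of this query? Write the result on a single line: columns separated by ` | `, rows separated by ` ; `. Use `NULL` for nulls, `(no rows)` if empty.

4

Count distinct non-NULL origin values.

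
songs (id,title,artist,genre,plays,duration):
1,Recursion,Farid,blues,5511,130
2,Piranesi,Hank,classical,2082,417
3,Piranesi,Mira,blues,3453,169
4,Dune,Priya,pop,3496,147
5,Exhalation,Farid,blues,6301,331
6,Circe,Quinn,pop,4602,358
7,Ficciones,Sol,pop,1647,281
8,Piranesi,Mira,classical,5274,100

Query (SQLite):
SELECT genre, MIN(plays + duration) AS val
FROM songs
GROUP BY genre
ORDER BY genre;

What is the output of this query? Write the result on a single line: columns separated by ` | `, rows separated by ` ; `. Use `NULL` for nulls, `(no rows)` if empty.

For each row compute plays + duration.
Group by genre; take MIN of the expression per group.
  blues: ids {1, 3, 5} → MIN(plays + duration)=3622
  classical: ids {2, 8} → MIN(plays + duration)=2499
  pop: ids {4, 6, 7} → MIN(plays + duration)=1928

blues | 3622 ; classical | 2499 ; pop | 1928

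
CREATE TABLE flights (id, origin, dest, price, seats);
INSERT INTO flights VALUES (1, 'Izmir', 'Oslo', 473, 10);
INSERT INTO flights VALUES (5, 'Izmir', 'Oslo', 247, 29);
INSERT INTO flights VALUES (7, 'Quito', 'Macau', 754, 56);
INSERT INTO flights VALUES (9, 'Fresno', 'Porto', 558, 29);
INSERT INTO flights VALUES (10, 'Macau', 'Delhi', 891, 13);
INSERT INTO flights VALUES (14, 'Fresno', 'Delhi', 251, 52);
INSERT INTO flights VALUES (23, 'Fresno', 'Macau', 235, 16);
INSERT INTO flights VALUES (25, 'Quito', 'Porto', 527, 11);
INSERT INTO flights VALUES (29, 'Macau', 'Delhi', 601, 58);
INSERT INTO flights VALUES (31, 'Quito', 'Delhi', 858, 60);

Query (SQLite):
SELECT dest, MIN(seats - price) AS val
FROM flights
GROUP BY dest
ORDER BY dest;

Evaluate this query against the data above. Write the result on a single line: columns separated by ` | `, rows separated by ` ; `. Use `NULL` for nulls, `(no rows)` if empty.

For each row compute seats - price.
Group by dest; take MIN of the expression per group.
  Delhi: ids {10, 14, 29, 31} → MIN(seats - price)=-878
  Macau: ids {7, 23} → MIN(seats - price)=-698
  Oslo: ids {1, 5} → MIN(seats - price)=-463
  Porto: ids {9, 25} → MIN(seats - price)=-529

Delhi | -878 ; Macau | -698 ; Oslo | -463 ; Porto | -529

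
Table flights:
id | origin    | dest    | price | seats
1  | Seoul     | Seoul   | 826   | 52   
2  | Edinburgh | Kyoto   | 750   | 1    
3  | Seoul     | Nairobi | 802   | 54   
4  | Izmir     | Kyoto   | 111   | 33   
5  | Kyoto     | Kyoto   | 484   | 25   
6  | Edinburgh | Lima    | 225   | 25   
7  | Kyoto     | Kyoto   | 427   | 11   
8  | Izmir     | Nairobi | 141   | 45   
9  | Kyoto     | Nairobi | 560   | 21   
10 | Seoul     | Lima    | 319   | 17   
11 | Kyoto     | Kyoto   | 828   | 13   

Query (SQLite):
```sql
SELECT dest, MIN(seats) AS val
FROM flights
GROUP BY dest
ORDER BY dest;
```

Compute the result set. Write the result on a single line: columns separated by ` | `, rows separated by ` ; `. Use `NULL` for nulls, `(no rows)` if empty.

Kyoto | 1 ; Lima | 17 ; Nairobi | 21 ; Seoul | 52

Partition flights by dest; compute MIN(seats) within each group.
  Kyoto: ids {2, 4, 5, 7, 11} → MIN(seats)=1
  Lima: ids {6, 10} → MIN(seats)=17
  Nairobi: ids {3, 8, 9} → MIN(seats)=21
  Seoul: ids {1} → MIN(seats)=52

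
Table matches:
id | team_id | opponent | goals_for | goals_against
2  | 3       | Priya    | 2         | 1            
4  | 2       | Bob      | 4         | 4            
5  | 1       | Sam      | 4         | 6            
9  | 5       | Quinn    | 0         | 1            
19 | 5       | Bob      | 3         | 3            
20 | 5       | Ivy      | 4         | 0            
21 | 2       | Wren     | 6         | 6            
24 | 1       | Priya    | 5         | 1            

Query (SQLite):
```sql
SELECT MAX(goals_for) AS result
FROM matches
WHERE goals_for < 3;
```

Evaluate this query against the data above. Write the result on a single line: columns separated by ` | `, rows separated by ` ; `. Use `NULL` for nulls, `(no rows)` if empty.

2

Rows where goals_for < 3 → goals_for values: [2, 0].
MAX of non-NULL values = 2.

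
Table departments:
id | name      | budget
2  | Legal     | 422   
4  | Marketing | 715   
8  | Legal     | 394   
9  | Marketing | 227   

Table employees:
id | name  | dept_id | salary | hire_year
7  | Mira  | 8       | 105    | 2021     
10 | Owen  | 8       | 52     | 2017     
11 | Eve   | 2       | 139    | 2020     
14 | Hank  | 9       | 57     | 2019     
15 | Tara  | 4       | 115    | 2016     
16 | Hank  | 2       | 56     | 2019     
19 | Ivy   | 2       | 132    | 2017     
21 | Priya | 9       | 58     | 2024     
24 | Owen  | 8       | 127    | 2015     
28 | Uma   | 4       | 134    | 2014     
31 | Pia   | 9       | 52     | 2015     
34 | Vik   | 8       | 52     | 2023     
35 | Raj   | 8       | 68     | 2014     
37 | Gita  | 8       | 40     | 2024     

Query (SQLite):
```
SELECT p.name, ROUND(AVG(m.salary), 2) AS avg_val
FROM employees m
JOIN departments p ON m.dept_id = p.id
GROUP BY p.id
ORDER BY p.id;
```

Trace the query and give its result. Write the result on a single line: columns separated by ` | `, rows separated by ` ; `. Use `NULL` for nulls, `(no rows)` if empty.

Legal | 109 ; Marketing | 124.5 ; Legal | 74 ; Marketing | 55.67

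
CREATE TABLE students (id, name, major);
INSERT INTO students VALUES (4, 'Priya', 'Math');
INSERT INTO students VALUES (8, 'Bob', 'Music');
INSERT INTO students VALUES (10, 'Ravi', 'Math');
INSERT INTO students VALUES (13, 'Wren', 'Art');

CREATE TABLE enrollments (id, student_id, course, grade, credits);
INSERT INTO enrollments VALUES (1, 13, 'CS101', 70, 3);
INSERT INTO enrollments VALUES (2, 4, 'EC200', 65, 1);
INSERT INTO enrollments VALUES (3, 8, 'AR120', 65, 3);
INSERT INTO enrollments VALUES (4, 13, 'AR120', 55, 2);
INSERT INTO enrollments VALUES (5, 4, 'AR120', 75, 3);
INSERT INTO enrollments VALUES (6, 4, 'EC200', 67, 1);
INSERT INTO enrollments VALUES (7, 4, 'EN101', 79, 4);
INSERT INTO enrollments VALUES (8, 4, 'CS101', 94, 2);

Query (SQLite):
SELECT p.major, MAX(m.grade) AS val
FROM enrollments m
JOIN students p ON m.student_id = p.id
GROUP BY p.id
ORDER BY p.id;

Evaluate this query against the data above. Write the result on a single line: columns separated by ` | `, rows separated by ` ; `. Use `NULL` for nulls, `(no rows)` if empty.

Math | 94 ; Music | 65 ; Art | 70

Join each enrollments row to its students via student_id.
Group joined rows by students.id; compute MAX(m.grade) per group.
  4: ids {2, 5, 6, 7, 8} → MAX(m.grade)=94
  8: ids {3} → MAX(m.grade)=65
  13: ids {1, 4} → MAX(m.grade)=70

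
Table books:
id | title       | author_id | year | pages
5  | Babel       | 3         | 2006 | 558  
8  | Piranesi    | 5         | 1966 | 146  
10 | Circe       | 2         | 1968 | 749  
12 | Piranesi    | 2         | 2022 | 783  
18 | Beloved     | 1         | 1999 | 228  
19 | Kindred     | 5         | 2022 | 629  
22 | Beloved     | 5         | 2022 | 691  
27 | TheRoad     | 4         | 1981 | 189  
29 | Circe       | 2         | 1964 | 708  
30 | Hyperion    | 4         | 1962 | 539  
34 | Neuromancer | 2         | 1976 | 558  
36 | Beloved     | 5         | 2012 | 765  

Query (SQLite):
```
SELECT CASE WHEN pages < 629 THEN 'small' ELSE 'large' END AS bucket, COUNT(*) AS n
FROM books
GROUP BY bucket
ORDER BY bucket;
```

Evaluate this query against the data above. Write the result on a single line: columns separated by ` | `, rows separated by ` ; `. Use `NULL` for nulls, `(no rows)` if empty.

Bucket rows by pages < 629 → 'small' else 'large'; count each bucket.

large | 6 ; small | 6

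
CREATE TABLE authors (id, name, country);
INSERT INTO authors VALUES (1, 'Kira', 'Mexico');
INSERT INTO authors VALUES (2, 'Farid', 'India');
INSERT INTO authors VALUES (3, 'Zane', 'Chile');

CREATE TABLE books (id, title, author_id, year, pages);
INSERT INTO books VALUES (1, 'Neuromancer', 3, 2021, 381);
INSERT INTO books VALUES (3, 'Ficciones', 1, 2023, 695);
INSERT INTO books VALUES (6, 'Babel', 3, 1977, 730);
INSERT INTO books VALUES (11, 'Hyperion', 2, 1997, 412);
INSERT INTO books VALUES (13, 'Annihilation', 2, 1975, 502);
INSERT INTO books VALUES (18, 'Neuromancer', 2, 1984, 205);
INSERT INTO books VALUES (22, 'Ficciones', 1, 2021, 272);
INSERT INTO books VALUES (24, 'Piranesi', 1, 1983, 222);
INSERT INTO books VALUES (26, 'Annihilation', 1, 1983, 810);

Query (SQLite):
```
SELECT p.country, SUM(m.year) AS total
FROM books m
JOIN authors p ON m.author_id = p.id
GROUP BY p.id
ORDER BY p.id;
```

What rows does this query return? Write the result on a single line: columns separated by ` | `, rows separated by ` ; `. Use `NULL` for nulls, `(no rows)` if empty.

Mexico | 8010 ; India | 5956 ; Chile | 3998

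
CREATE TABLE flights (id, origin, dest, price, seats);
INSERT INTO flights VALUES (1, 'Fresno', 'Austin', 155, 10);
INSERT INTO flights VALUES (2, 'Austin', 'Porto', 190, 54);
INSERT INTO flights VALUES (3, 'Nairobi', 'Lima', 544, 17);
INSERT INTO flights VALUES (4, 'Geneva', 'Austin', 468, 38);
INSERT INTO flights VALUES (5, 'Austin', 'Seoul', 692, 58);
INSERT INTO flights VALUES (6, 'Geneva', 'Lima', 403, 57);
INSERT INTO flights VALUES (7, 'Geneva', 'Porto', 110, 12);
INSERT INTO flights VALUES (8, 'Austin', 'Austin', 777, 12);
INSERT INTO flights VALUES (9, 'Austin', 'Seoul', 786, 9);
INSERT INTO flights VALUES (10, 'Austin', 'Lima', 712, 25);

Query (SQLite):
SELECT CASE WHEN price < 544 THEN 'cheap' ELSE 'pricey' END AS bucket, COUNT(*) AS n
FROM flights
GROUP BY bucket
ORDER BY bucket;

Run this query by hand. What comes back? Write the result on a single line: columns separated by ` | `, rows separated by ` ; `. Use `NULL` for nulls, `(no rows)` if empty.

cheap | 5 ; pricey | 5

Bucket rows by price < 544 → 'cheap' else 'pricey'; count each bucket.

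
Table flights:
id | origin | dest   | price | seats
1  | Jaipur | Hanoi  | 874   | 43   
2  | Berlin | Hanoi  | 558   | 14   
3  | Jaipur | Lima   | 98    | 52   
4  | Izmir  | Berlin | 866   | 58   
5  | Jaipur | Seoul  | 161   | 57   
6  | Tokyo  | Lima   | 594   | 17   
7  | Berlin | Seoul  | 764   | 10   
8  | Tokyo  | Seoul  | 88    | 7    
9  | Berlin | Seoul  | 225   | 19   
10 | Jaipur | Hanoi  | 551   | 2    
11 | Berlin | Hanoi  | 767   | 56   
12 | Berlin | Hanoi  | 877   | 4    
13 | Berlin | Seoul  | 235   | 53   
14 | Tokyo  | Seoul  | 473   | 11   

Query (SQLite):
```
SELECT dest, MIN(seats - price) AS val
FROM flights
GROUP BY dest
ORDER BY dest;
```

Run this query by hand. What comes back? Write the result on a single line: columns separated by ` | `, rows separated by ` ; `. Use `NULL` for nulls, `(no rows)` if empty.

Berlin | -808 ; Hanoi | -873 ; Lima | -577 ; Seoul | -754

For each row compute seats - price.
Group by dest; take MIN of the expression per group.
  Berlin: ids {4} → MIN(seats - price)=-808
  Hanoi: ids {1, 2, 10, 11, 12} → MIN(seats - price)=-873
  Lima: ids {3, 6} → MIN(seats - price)=-577
  Seoul: ids {5, 7, 8, 9, 13, 14} → MIN(seats - price)=-754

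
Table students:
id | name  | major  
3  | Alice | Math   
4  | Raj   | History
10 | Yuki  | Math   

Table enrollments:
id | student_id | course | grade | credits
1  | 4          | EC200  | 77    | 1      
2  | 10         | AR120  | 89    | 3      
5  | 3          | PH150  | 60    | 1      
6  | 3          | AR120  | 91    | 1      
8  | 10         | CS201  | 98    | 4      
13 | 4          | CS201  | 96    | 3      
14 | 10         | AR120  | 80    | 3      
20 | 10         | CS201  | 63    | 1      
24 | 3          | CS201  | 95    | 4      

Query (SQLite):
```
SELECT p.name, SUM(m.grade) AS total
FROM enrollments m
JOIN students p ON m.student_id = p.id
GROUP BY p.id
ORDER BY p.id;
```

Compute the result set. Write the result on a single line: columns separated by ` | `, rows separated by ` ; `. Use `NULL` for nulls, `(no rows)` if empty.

Alice | 246 ; Raj | 173 ; Yuki | 330

Join each enrollments row to its students via student_id.
Group joined rows by students.id; compute SUM(m.grade) per group.
  3: ids {5, 6, 24} → SUM(m.grade)=246
  4: ids {1, 13} → SUM(m.grade)=173
  10: ids {2, 8, 14, 20} → SUM(m.grade)=330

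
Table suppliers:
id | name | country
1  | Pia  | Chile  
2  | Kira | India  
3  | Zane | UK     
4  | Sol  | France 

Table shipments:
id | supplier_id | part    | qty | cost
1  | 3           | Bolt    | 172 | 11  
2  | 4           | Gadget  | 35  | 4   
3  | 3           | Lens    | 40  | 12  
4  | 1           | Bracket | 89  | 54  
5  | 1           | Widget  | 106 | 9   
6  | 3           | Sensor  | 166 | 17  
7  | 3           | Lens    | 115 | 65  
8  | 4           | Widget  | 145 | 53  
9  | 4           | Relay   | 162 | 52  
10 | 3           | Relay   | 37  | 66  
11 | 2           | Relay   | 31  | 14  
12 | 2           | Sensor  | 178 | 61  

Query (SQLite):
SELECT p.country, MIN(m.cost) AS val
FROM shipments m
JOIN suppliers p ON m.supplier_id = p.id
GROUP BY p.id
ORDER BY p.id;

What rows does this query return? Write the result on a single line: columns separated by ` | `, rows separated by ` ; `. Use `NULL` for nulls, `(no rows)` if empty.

Chile | 9 ; India | 14 ; UK | 11 ; France | 4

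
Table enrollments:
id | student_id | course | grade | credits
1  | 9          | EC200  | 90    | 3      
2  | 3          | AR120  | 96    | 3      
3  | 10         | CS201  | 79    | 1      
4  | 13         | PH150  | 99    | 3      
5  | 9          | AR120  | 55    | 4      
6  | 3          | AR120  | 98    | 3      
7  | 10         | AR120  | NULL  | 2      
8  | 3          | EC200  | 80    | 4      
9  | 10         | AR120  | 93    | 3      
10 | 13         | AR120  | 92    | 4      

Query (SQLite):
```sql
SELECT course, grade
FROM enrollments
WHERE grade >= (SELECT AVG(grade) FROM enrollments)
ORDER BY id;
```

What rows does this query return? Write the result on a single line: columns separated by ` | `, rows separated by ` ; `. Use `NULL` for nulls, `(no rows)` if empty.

Scalar subquery: AVG(grade) over all enrollments rows = 86.888889 (≈; comparison uses full precision).
Keep rows where grade >= that value.

EC200 | 90 ; AR120 | 96 ; PH150 | 99 ; AR120 | 98 ; AR120 | 93 ; AR120 | 92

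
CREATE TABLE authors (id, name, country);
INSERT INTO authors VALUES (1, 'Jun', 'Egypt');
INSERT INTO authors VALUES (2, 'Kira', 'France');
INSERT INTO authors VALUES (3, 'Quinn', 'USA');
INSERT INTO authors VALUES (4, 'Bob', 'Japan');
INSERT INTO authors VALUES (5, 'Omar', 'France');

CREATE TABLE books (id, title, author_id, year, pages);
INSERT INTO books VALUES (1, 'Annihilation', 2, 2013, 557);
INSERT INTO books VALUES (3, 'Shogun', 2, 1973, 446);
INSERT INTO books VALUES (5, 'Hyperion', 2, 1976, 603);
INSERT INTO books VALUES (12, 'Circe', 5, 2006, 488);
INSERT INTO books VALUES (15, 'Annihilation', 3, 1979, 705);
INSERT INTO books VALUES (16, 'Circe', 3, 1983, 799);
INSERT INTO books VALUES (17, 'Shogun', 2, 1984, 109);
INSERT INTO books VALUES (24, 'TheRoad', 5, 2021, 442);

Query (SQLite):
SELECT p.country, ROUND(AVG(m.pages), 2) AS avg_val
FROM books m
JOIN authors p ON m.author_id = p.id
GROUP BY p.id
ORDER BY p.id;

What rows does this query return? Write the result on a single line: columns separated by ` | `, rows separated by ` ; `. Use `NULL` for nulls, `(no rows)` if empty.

Join each books row to its authors via author_id.
Group joined rows by authors.id; compute ROUND(AVG(m.pages), 2) per group.
  2: ids {1, 3, 5, 17} → ROUND(AVG(m.pages), 2)=428.75
  3: ids {15, 16} → ROUND(AVG(m.pages), 2)=752
  5: ids {12, 24} → ROUND(AVG(m.pages), 2)=465

France | 428.75 ; USA | 752 ; France | 465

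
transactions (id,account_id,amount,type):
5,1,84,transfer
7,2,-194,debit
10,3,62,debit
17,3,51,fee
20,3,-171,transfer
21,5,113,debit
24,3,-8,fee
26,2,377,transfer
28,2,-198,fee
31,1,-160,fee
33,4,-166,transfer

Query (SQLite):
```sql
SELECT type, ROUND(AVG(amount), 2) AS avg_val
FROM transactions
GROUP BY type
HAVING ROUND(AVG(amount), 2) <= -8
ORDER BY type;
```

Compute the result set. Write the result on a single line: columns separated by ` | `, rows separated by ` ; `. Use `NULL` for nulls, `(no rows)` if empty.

Partition transactions by type; compute ROUND(AVG(amount), 2) within each group.
HAVING: keep groups where ROUND(AVG(amount), 2) <= -8.
  debit: ids {7, 10, 21} → ROUND(AVG(amount), 2)=-6.33
  fee: ids {17, 24, 28, 31} → ROUND(AVG(amount), 2)=-78.75
  transfer: ids {5, 20, 26, 33} → ROUND(AVG(amount), 2)=31

fee | -78.75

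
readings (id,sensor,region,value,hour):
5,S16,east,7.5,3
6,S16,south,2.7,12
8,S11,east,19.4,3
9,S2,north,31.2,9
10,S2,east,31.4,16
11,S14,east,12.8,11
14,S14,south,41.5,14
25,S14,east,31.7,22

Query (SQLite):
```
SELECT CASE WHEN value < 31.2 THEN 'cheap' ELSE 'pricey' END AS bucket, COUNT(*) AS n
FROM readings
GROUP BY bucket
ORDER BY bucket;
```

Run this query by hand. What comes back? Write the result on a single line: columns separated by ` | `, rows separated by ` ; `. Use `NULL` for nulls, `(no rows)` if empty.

Bucket rows by value < 31.2 → 'cheap' else 'pricey'; count each bucket.

cheap | 4 ; pricey | 4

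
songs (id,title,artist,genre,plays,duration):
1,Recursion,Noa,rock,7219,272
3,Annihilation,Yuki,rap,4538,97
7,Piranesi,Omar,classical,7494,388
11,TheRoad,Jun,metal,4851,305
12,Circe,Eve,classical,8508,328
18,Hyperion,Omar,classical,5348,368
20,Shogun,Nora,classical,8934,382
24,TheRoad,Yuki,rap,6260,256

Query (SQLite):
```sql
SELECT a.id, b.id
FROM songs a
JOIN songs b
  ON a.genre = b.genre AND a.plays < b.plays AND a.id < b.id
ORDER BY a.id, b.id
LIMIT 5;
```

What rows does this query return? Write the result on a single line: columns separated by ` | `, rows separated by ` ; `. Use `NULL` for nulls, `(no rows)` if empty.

Pairs (a,b) with same genre, a.plays < b.plays, a.id < b.id.
genre groups: classical:{7,12,18,20} metal:{11} rap:{3,24} rock:{1}
Ordered by (a.id, b.id); first 5.

3 | 24 ; 7 | 12 ; 7 | 20 ; 12 | 20 ; 18 | 20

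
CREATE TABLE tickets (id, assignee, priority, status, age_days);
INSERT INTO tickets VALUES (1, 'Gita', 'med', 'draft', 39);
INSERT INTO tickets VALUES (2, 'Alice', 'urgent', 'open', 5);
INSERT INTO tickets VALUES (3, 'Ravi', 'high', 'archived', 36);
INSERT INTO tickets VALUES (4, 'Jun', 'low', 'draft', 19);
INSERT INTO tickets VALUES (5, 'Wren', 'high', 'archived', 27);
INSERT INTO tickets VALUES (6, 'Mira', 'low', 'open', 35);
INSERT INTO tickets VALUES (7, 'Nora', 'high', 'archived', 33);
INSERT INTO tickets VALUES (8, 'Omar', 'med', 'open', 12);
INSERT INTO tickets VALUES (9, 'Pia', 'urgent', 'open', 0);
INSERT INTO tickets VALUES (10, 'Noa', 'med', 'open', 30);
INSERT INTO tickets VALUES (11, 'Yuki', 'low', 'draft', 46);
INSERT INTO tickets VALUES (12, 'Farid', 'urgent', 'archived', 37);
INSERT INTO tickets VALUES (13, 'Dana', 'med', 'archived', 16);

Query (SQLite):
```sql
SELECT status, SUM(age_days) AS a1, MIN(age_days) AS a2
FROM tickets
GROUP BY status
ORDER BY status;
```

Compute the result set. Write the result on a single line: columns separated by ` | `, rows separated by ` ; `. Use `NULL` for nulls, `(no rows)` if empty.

archived | 149 | 16 ; draft | 104 | 19 ; open | 82 | 0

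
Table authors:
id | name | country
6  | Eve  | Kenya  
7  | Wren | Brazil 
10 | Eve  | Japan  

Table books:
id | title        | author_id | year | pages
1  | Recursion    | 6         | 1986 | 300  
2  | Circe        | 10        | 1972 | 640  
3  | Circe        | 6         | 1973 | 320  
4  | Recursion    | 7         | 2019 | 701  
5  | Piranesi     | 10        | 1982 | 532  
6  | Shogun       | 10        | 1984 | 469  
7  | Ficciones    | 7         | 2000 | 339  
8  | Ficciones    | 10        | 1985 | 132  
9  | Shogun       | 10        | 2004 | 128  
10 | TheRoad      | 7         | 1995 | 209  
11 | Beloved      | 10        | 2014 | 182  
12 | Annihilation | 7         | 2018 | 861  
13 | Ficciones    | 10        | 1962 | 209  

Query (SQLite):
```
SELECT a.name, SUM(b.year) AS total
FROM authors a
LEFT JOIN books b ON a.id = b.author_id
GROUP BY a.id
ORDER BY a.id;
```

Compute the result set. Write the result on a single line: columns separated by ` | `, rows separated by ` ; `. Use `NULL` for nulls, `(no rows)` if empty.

Eve | 3959 ; Wren | 8032 ; Eve | 13903

LEFT JOIN keeps every authors row; unmatched ones get NULL for books columns.
Group by authors.id and compute SUM(b.year). SUM over an all-NULL group is NULL.
  6: ids {1, 3} → SUM(b.year)=3959
  7: ids {4, 7, 10, 12} → SUM(b.year)=8032
  10: ids {2, 5, 6, 8, 9, 11, 13} → SUM(b.year)=13903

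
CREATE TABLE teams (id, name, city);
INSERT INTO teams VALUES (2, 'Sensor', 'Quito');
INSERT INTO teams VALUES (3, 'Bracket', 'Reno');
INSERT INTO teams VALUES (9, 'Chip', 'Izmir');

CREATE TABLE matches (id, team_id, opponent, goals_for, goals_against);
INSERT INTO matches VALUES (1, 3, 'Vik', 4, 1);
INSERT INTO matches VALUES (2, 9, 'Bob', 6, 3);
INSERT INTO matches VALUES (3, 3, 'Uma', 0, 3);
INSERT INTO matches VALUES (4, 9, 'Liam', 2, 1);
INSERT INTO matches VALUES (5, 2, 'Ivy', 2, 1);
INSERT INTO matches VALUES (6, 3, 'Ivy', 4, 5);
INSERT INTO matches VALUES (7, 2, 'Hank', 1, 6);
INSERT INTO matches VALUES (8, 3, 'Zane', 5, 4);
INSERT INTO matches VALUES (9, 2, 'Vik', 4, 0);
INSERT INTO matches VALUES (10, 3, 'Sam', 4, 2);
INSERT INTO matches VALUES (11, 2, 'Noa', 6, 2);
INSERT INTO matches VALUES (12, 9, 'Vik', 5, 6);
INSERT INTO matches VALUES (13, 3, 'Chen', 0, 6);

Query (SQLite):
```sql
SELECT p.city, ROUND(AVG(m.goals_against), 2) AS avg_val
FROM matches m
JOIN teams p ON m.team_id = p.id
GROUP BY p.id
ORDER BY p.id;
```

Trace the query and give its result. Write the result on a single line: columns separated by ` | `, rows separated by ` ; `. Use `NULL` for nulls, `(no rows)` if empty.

Join each matches row to its teams via team_id.
Group joined rows by teams.id; compute ROUND(AVG(m.goals_against), 2) per group.
  2: ids {5, 7, 9, 11} → ROUND(AVG(m.goals_against), 2)=2.25
  3: ids {1, 3, 6, 8, 10, 13} → ROUND(AVG(m.goals_against), 2)=3.5
  9: ids {2, 4, 12} → ROUND(AVG(m.goals_against), 2)=3.33

Quito | 2.25 ; Reno | 3.5 ; Izmir | 3.33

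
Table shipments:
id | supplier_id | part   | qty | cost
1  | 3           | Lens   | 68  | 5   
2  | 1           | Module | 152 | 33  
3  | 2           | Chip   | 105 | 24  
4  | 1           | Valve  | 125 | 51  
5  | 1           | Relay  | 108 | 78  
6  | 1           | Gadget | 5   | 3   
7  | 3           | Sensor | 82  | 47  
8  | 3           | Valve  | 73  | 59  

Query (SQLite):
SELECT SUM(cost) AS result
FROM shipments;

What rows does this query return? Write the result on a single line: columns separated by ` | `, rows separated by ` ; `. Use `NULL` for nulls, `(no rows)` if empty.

300

All cost values: [5, 33, 24, 51, 78, 3, 47, 59].
SUM of non-NULL values = 300.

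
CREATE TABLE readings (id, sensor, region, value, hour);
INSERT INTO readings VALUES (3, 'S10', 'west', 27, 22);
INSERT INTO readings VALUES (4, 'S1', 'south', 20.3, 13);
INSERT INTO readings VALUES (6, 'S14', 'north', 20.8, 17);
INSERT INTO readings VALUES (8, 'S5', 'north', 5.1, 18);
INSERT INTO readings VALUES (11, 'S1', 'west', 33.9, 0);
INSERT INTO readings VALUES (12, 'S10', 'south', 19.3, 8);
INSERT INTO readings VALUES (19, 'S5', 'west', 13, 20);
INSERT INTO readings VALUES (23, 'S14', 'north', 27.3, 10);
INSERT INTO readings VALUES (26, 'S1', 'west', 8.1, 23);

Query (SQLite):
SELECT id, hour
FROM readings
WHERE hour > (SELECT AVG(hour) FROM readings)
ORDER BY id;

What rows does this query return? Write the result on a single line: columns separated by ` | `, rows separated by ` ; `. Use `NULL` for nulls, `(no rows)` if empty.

3 | 22 ; 6 | 17 ; 8 | 18 ; 19 | 20 ; 26 | 23

Scalar subquery: AVG(hour) over all readings rows = 14.555556 (≈; comparison uses full precision).
Keep rows where hour > that value.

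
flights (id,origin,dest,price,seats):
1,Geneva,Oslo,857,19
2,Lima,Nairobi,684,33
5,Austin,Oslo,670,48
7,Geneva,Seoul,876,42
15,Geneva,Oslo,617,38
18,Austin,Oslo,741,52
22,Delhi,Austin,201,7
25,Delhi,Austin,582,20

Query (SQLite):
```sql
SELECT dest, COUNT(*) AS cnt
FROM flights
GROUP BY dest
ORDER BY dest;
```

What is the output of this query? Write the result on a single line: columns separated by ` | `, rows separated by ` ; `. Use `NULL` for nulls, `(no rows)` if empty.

Austin | 2 ; Nairobi | 1 ; Oslo | 4 ; Seoul | 1

Partition flights by dest; compute COUNT(*) within each group.
  Austin: ids {22, 25} → COUNT(*)=2
  Nairobi: ids {2} → COUNT(*)=1
  Oslo: ids {1, 5, 15, 18} → COUNT(*)=4
  Seoul: ids {7} → COUNT(*)=1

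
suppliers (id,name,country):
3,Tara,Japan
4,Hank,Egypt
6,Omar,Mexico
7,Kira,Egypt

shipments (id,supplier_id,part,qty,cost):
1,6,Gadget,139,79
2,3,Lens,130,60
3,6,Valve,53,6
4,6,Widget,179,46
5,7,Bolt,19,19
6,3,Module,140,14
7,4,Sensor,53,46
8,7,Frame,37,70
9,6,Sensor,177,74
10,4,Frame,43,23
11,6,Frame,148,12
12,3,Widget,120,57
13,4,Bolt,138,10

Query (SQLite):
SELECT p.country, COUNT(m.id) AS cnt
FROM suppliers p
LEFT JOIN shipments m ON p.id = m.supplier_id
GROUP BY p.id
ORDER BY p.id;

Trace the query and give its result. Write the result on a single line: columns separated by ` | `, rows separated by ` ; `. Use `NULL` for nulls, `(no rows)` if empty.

Japan | 3 ; Egypt | 3 ; Mexico | 5 ; Egypt | 2

LEFT JOIN keeps every suppliers row; unmatched ones get NULL for shipments columns.
Group by suppliers.id and compute COUNT(m.id). COUNT(col) of an all-NULL group is 0.
  3: ids {2, 6, 12} → COUNT(m.id)=3
  4: ids {7, 10, 13} → COUNT(m.id)=3
  6: ids {1, 3, 4, 9, 11} → COUNT(m.id)=5
  7: ids {5, 8} → COUNT(m.id)=2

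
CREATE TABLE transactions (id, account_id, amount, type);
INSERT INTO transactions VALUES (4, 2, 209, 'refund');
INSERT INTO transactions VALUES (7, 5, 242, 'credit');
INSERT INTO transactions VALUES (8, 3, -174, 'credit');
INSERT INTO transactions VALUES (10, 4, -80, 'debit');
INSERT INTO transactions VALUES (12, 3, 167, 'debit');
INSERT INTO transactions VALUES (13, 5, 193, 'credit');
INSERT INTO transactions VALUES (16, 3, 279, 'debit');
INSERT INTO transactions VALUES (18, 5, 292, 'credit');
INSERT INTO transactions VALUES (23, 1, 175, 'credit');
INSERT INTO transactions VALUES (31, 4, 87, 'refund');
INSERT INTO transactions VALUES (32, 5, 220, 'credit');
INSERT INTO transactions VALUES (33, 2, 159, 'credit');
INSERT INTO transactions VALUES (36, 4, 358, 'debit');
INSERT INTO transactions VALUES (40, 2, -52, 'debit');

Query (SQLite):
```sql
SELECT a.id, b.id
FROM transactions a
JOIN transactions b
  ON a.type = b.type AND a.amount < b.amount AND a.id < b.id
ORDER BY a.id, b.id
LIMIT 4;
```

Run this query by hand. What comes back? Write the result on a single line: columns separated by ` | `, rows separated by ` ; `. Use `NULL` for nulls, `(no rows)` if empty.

7 | 18 ; 8 | 13 ; 8 | 18 ; 8 | 23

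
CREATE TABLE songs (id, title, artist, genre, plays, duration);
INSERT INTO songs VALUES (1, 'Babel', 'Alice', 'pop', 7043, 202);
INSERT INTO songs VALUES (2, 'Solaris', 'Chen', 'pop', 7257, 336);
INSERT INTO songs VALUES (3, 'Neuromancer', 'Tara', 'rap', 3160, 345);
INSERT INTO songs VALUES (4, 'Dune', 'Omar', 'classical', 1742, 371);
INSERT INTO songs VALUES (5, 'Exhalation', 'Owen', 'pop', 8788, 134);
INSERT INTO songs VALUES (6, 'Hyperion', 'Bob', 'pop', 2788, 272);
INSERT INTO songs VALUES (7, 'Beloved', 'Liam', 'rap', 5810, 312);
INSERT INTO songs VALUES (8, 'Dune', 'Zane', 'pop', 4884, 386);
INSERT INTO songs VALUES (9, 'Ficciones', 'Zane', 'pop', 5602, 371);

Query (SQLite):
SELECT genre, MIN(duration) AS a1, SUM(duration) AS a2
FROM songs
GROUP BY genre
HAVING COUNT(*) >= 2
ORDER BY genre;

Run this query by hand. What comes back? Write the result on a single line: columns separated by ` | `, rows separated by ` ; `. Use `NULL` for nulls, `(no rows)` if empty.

pop | 134 | 1701 ; rap | 312 | 657

Group songs by genre.
Per group compute: MIN(duration), SUM(duration).
HAVING: drop groups with fewer than 2 rows.
  classical: ids {4} → MIN(duration)=371, SUM(duration)=371
  pop: ids {1, 2, 5, 6, 8, 9} → MIN(duration)=134, SUM(duration)=1701
  rap: ids {3, 7} → MIN(duration)=312, SUM(duration)=657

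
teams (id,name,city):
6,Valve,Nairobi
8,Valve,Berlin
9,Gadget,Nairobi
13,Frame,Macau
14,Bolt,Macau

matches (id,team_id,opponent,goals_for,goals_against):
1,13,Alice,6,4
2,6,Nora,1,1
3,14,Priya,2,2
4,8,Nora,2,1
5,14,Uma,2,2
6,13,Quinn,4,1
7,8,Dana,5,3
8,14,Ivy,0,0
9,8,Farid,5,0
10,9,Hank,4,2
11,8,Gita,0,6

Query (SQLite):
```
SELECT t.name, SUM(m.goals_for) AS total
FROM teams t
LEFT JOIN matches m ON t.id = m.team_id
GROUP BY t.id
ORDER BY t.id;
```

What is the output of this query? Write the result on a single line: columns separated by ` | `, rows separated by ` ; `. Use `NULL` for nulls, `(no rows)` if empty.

LEFT JOIN keeps every teams row; unmatched ones get NULL for matches columns.
Group by teams.id and compute SUM(m.goals_for). SUM over an all-NULL group is NULL.
  6: ids {2} → SUM(m.goals_for)=1
  8: ids {4, 7, 9, 11} → SUM(m.goals_for)=12
  9: ids {10} → SUM(m.goals_for)=4
  13: ids {1, 6} → SUM(m.goals_for)=10
  14: ids {3, 5, 8} → SUM(m.goals_for)=4

Valve | 1 ; Valve | 12 ; Gadget | 4 ; Frame | 10 ; Bolt | 4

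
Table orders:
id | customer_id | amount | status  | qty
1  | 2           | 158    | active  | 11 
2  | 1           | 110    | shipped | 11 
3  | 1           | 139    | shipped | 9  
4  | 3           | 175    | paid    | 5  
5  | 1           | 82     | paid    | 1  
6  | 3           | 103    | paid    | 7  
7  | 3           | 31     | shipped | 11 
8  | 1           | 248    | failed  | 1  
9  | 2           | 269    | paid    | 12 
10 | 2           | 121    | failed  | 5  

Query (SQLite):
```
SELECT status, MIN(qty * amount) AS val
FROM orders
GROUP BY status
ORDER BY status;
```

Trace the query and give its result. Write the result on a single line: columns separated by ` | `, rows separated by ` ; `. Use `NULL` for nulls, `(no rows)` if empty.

For each row compute qty * amount.
Group by status; take MIN of the expression per group.
  active: ids {1} → MIN(qty * amount)=1738
  failed: ids {8, 10} → MIN(qty * amount)=248
  paid: ids {4, 5, 6, 9} → MIN(qty * amount)=82
  shipped: ids {2, 3, 7} → MIN(qty * amount)=341

active | 1738 ; failed | 248 ; paid | 82 ; shipped | 341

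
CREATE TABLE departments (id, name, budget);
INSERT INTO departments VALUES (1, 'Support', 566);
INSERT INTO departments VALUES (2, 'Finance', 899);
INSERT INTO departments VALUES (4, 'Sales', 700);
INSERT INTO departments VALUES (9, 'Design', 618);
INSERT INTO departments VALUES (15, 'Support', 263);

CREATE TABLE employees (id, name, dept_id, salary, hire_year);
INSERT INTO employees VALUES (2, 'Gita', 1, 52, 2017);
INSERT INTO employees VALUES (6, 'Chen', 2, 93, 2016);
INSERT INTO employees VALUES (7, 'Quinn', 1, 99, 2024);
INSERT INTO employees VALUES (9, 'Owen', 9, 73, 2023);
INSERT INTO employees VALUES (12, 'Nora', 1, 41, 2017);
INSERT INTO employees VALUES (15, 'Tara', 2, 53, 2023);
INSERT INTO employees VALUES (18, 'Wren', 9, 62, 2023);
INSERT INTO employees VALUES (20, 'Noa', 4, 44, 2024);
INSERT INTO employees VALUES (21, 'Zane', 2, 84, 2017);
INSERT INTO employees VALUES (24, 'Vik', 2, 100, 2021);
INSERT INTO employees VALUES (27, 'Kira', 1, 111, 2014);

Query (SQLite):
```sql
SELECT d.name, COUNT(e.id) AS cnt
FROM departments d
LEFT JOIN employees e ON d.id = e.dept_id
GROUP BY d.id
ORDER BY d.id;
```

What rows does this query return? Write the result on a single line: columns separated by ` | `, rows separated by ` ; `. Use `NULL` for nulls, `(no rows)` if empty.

Support | 4 ; Finance | 4 ; Sales | 1 ; Design | 2 ; Support | 0

LEFT JOIN keeps every departments row; unmatched ones get NULL for employees columns.
Group by departments.id and compute COUNT(e.id). COUNT(col) of an all-NULL group is 0.
  1: ids {2, 7, 12, 27} → COUNT(e.id)=4
  2: ids {6, 15, 21, 24} → COUNT(e.id)=4
  4: ids {20} → COUNT(e.id)=1
  9: ids {9, 18} → COUNT(e.id)=2
  15: ids {—} → COUNT(e.id)=0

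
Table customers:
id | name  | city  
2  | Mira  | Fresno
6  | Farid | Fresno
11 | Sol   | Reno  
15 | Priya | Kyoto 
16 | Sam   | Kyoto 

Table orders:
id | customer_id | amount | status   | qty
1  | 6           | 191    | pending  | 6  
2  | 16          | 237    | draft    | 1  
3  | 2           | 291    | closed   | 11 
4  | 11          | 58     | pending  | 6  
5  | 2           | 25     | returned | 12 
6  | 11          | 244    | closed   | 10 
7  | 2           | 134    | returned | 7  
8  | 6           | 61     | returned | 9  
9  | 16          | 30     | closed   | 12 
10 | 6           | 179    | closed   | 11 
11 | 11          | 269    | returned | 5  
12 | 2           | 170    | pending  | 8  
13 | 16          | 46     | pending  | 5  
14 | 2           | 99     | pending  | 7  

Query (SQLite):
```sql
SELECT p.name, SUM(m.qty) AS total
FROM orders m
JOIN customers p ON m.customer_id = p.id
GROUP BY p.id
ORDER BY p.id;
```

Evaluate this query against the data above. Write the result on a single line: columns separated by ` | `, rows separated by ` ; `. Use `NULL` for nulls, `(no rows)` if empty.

Join each orders row to its customers via customer_id.
Group joined rows by customers.id; compute SUM(m.qty) per group.
  2: ids {3, 5, 7, 12, 14} → SUM(m.qty)=45
  6: ids {1, 8, 10} → SUM(m.qty)=26
  11: ids {4, 6, 11} → SUM(m.qty)=21
  16: ids {2, 9, 13} → SUM(m.qty)=18

Mira | 45 ; Farid | 26 ; Sol | 21 ; Sam | 18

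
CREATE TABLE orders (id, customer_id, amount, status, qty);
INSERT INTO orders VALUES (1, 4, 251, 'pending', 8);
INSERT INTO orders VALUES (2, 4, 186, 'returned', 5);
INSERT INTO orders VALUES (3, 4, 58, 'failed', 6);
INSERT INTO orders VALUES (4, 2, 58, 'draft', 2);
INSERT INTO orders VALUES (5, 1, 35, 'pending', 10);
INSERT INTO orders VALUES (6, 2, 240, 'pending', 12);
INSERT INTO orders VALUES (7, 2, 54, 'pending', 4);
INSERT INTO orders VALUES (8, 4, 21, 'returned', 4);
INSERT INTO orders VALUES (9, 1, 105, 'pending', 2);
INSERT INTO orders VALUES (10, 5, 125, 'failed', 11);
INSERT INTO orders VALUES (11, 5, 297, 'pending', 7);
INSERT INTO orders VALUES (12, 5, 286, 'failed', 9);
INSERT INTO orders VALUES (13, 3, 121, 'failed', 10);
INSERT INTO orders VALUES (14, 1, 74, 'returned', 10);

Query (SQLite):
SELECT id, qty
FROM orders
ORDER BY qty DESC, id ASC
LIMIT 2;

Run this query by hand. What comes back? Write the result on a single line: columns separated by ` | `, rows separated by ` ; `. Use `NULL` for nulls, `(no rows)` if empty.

Sort by qty desc, tiebreak id asc: (12, id=6), (11, id=10), (10, id=5), (10, id=13), (10, id=14) …. Take first 2.

6 | 12 ; 10 | 11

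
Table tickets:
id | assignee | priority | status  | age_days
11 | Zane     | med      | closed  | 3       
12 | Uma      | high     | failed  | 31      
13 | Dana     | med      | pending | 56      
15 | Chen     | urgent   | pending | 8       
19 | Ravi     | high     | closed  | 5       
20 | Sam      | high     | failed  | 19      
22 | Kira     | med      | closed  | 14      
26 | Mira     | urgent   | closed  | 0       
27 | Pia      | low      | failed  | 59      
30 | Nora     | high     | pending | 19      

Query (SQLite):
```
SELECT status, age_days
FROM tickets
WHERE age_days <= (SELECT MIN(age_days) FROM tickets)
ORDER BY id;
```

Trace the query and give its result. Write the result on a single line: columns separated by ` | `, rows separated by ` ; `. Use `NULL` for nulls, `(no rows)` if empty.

Scalar subquery: MIN(age_days) over all tickets rows = 0.
Keep rows where age_days <= that value.

closed | 0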